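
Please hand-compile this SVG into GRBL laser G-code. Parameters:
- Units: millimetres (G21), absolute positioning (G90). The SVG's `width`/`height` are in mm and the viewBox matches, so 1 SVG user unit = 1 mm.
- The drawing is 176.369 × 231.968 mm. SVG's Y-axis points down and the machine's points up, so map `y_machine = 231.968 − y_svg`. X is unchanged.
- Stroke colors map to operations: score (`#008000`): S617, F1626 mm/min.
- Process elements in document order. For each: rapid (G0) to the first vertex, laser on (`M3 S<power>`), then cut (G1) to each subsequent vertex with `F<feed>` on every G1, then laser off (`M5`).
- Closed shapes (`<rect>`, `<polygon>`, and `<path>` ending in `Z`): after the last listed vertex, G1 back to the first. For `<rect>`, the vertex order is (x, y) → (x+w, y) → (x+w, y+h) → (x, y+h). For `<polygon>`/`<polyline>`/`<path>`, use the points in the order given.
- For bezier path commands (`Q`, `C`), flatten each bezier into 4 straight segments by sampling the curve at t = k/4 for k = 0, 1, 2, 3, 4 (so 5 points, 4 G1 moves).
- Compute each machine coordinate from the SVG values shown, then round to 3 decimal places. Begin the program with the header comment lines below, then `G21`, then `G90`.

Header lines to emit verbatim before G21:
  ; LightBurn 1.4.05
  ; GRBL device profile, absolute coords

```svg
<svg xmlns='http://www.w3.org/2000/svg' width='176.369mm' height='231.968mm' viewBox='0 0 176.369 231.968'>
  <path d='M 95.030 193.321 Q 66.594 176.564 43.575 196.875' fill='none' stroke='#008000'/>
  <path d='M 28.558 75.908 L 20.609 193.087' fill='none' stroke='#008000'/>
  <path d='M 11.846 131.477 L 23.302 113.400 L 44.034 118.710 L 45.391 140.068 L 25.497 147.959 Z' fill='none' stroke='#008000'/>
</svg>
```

; LightBurn 1.4.05
; GRBL device profile, absolute coords
G21
G90
G0 X95.030 Y38.647
M3 S617
G1 X81.151 Y44.709 F1626
G1 X67.948 Y46.137 F1626
G1 X55.423 Y42.932 F1626
G1 X43.575 Y35.093 F1626
M5
G0 X28.558 Y156.060
M3 S617
G1 X20.609 Y38.881 F1626
M5
G0 X11.846 Y100.491
M3 S617
G1 X23.302 Y118.568 F1626
G1 X44.034 Y113.258 F1626
G1 X45.391 Y91.900 F1626
G1 X25.497 Y84.009 F1626
G1 X11.846 Y100.491 F1626
M5

1 u = 1 mm; y_m = 231.968 − y.

[1] `<path>` quadratic bezier, #008000→score S617 F1626: (95.030,38.647) → (81.151,44.709) → (67.948,46.137) → (55.423,42.932) → (43.575,35.093)

[2] `<path>` line segment, #008000→score S617 F1626: (28.558,156.060) → (20.609,38.881)

[3] `<path>` regular polygon, #008000→score S617 F1626: (11.846,100.491) → (23.302,118.568) → (44.034,113.258) → (45.391,91.900) → (25.497,84.009) → (11.846,100.491) (closed)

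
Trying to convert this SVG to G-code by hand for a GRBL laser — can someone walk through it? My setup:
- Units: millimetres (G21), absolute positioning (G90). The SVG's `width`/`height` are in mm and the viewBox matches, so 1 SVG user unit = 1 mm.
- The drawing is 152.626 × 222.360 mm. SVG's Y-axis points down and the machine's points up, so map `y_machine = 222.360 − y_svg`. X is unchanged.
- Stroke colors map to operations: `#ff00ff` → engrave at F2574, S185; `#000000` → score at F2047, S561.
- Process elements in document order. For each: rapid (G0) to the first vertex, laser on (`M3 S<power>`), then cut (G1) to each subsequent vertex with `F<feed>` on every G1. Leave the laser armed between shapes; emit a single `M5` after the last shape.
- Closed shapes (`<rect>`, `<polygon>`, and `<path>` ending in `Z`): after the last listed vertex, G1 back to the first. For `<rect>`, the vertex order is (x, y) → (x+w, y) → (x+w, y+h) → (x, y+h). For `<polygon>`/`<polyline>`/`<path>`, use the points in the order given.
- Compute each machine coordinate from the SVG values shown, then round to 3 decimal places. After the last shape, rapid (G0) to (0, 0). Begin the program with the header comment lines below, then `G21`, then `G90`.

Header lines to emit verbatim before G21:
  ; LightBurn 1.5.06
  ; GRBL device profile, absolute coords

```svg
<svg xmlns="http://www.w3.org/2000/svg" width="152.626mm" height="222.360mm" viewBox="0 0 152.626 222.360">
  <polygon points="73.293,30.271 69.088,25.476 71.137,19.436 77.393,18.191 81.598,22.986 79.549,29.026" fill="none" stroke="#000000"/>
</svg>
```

viewBox `0 0 152.626 222.360` with mm width/height → 1 unit = 1 mm. Flip: y_m = 222.360 − y_svg.

**Shape 1** — `<polygon>` regular polygon, stroke `#000000` → score (S561, F2047). Machine vertices: (73.293,192.089) → (69.088,196.884) → (71.137,202.924) → (77.393,204.169) → (81.598,199.374) → (79.549,193.334) → (73.293,192.089). Closed: final G1 returns to the first vertex.

; LightBurn 1.5.06
; GRBL device profile, absolute coords
G21
G90
G0 X73.293 Y192.089
M3 S561
G1 X69.088 Y196.884 F2047
G1 X71.137 Y202.924 F2047
G1 X77.393 Y204.169 F2047
G1 X81.598 Y199.374 F2047
G1 X79.549 Y193.334 F2047
G1 X73.293 Y192.089 F2047
M5
G0 X0.000 Y0.000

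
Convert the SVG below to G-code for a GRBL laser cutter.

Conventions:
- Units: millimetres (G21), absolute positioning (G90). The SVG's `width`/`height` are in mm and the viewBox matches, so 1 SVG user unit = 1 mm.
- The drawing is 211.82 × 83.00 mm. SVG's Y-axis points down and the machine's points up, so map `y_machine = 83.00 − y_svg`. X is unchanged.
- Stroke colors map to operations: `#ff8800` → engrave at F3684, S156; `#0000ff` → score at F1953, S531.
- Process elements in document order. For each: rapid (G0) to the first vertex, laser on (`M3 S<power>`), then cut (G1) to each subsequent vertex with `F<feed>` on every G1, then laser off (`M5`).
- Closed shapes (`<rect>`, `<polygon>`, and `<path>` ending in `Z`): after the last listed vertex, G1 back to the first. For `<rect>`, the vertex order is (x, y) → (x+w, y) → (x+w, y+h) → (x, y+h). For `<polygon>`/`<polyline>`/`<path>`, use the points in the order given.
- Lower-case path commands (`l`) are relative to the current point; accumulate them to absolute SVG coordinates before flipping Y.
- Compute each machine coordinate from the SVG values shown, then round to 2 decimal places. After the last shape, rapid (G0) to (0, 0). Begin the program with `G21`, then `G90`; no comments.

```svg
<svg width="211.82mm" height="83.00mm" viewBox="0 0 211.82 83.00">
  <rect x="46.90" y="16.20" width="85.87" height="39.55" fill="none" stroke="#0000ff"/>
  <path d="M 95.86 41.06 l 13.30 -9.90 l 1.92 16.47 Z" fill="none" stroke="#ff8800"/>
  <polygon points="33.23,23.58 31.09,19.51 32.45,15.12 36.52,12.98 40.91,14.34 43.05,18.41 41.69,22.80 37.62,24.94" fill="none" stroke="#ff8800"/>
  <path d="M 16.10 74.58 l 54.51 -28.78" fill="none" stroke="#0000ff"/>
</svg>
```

G21
G90
G0 X46.90 Y66.80
M3 S531
G1 X132.77 Y66.80 F1953
G1 X132.77 Y27.25 F1953
G1 X46.90 Y27.25 F1953
G1 X46.90 Y66.80 F1953
M5
G0 X95.86 Y41.94
M3 S156
G1 X109.16 Y51.84 F3684
G1 X111.08 Y35.37 F3684
G1 X95.86 Y41.94 F3684
M5
G0 X33.23 Y59.42
M3 S156
G1 X31.09 Y63.49 F3684
G1 X32.45 Y67.88 F3684
G1 X36.52 Y70.02 F3684
G1 X40.91 Y68.66 F3684
G1 X43.05 Y64.59 F3684
G1 X41.69 Y60.20 F3684
G1 X37.62 Y58.06 F3684
G1 X33.23 Y59.42 F3684
M5
G0 X16.10 Y8.42
M3 S531
G1 X70.61 Y37.20 F1953
M5
G0 X0.00 Y0.00

viewBox `0 0 211.82 83.00` with mm width/height → 1 unit = 1 mm. Flip: y_m = 83.00 − y_svg.

**Shape 1** — `<rect>` rectangle, stroke `#0000ff` → score (S531, F1953). Machine vertices: (46.90,66.80) → (132.77,66.80) → (132.77,27.25) → (46.90,27.25) → (46.90,66.80). Closed: final G1 returns to the first vertex.

**Shape 2** — `<path>` regular polygon, stroke `#ff8800` → engrave (S156, F3684). Machine vertices: (95.86,41.94) → (109.16,51.84) → (111.08,35.37) → (95.86,41.94). Closed: final G1 returns to the first vertex.

**Shape 3** — `<polygon>` regular polygon, stroke `#ff8800` → engrave (S156, F3684). Machine vertices: (33.23,59.42) → (31.09,63.49) → (32.45,67.88) → (36.52,70.02) → (40.91,68.66) → (43.05,64.59) → (41.69,60.20) → (37.62,58.06) → (33.23,59.42). Closed: final G1 returns to the first vertex.

**Shape 4** — `<path>` line segment, stroke `#0000ff` → score (S531, F1953). Machine vertices: (16.10,8.42) → (70.61,37.20). Open path.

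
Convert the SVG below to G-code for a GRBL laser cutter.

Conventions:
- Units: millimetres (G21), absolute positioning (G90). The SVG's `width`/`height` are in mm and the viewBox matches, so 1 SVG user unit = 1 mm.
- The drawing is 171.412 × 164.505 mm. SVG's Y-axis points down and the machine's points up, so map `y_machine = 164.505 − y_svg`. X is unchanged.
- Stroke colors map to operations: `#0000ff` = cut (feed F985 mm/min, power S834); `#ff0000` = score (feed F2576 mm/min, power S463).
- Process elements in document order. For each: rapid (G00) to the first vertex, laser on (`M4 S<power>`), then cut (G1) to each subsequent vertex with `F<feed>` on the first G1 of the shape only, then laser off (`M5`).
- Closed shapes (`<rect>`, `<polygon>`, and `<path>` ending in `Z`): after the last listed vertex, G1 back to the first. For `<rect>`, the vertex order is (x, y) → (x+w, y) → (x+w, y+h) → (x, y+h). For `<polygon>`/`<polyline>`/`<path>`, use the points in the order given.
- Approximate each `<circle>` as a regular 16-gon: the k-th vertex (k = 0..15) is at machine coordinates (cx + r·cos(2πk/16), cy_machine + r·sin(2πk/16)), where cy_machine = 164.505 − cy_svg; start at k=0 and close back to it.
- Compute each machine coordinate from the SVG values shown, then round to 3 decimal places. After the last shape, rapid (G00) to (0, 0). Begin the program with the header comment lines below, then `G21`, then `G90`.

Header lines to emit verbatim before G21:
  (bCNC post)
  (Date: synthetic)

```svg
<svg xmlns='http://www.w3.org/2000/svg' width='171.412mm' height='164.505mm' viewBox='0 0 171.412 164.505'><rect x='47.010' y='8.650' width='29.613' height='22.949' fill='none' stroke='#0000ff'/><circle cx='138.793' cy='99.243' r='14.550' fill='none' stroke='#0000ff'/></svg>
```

(bCNC post)
(Date: synthetic)
G21
G90
G00 X47.010 Y155.855
M4 S834
G1 X76.623 Y155.855 F985
G1 X76.623 Y132.906
G1 X47.010 Y132.906
G1 X47.010 Y155.855
M5
G00 X153.343 Y65.262
M4 S834
G1 X152.235 Y70.830 F985
G1 X149.081 Y75.550
G1 X144.361 Y78.704
G1 X138.793 Y79.812
G1 X133.225 Y78.704
G1 X128.505 Y75.550
G1 X125.351 Y70.830
G1 X124.243 Y65.262
G1 X125.351 Y59.694
G1 X128.505 Y54.974
G1 X133.225 Y51.820
G1 X138.793 Y50.712
G1 X144.361 Y51.820
G1 X149.081 Y54.974
G1 X152.235 Y59.694
G1 X153.343 Y65.262
M5
G00 X0.000 Y0.000

viewBox `0 0 171.412 164.505` with mm width/height → 1 unit = 1 mm. Flip: y_m = 164.505 − y_svg.

**Shape 1** — `<rect>` rectangle, stroke `#0000ff` → cut (S834, F985). Machine vertices: (47.010,155.855) → (76.623,155.855) → (76.623,132.906) → (47.010,132.906) → (47.010,155.855). Closed: final G1 returns to the first vertex.

**Shape 2** — `<circle>` circle, stroke `#0000ff` → cut (S834, F985). Machine vertices: (153.343,65.262) → (152.235,70.830) → (149.081,75.550) → (144.361,78.704) → (138.793,79.812) → (133.225,78.704) → (128.505,75.550) → (125.351,70.830) → (124.243,65.262) → (125.351,59.694) → (128.505,54.974) → (133.225,51.820) → (138.793,50.712) → (144.361,51.820) → (149.081,54.974) → (152.235,59.694) → (153.343,65.262). Closed: final G1 returns to the first vertex.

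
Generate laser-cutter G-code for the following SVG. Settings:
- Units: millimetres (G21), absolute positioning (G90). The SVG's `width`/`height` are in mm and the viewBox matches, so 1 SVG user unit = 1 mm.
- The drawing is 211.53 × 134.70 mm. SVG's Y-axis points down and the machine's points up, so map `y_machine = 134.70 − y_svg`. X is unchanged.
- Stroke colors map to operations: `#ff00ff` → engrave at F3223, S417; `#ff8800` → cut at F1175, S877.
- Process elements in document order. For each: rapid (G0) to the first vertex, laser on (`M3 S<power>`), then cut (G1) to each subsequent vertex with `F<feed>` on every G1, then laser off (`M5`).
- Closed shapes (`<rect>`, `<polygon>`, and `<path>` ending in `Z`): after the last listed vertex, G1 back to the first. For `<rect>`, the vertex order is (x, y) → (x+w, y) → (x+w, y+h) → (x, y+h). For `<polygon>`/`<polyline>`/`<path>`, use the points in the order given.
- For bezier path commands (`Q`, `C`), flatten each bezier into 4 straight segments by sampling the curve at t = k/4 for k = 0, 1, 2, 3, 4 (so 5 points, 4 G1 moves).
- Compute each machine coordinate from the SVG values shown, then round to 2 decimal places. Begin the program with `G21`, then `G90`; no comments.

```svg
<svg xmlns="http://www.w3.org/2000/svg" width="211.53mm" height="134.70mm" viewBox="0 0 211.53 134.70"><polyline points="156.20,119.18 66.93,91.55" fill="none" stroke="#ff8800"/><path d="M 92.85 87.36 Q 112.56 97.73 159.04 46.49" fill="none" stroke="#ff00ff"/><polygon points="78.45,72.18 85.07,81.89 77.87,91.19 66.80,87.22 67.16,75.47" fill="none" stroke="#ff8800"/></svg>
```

1 u = 1 mm; y_m = 134.70 − y.

[1] `<polyline>` line segment, #ff8800→cut S877 F1175: (156.20,15.52) → (66.93,43.15)

[2] `<path>` quadratic bezier, #ff00ff→engrave S417 F3223: (92.85,47.34) → (104.38,46.01) → (119.25,52.37) → (137.47,66.44) → (159.04,88.21)

[3] `<polygon>` regular polygon, #ff8800→cut S877 F1175: (78.45,62.52) → (85.07,52.81) → (77.87,43.51) → (66.80,47.48) → (67.16,59.23) → (78.45,62.52) (closed)

G21
G90
G0 X156.20 Y15.52
M3 S877
G1 X66.93 Y43.15 F1175
M5
G0 X92.85 Y47.34
M3 S417
G1 X104.38 Y46.01 F3223
G1 X119.25 Y52.37 F3223
G1 X137.47 Y66.44 F3223
G1 X159.04 Y88.21 F3223
M5
G0 X78.45 Y62.52
M3 S877
G1 X85.07 Y52.81 F1175
G1 X77.87 Y43.51 F1175
G1 X66.80 Y47.48 F1175
G1 X67.16 Y59.23 F1175
G1 X78.45 Y62.52 F1175
M5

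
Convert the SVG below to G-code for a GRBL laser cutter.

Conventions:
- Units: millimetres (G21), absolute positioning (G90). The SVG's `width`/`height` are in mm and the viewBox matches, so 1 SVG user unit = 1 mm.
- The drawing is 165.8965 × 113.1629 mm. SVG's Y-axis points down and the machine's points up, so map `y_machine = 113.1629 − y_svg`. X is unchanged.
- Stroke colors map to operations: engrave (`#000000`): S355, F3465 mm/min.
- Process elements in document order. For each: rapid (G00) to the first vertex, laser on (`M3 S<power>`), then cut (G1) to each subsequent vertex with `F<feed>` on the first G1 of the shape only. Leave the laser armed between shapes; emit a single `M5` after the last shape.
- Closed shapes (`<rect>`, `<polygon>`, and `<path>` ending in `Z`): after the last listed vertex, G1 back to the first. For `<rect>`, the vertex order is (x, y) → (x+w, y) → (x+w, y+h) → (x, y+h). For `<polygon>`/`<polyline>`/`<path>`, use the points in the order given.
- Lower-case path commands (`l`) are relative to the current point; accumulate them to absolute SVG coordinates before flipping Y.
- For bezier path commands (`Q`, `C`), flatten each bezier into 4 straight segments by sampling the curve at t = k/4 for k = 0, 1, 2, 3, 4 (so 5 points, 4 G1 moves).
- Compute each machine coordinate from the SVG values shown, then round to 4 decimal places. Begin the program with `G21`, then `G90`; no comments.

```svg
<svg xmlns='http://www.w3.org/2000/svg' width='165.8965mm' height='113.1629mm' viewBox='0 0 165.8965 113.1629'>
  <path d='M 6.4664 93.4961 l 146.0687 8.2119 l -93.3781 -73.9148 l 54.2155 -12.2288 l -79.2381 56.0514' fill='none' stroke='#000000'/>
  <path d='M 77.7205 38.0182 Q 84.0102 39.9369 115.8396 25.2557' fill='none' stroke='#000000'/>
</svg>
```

viewBox `0 0 165.8965 113.1629` with mm width/height → 1 unit = 1 mm. Flip: y_m = 113.1629 − y_svg.

**Shape 1** — `<path>` open polyline, stroke `#000000` → engrave (S355, F3465). Machine vertices: (6.4664,19.6668) → (152.5351,11.4549) → (59.1570,85.3697) → (113.3725,97.5985) → (34.1344,41.5471). Open path.

**Shape 2** — `<path>` quadratic bezier, stroke `#000000` → engrave (S355, F3465). Control points (SVG): P0=(77.7205,38.0182), P1=(84.0102,39.9369), P2=(115.8396,25.2557); sampled at t=k/4. Machine vertices: (77.7205,75.1447) → (82.4616,75.2228) → (90.3951,77.3760) → (101.5211,81.6041) → (115.8396,87.9072). Open path.

G21
G90
G00 X6.4664 Y19.6668
M3 S355
G1 X152.5351 Y11.4549 F3465
G1 X59.1570 Y85.3697
G1 X113.3725 Y97.5985
G1 X34.1344 Y41.5471
G00 X77.7205 Y75.1447
M3 S355
G1 X82.4616 Y75.2228 F3465
G1 X90.3951 Y77.3760
G1 X101.5211 Y81.6041
G1 X115.8396 Y87.9072
M5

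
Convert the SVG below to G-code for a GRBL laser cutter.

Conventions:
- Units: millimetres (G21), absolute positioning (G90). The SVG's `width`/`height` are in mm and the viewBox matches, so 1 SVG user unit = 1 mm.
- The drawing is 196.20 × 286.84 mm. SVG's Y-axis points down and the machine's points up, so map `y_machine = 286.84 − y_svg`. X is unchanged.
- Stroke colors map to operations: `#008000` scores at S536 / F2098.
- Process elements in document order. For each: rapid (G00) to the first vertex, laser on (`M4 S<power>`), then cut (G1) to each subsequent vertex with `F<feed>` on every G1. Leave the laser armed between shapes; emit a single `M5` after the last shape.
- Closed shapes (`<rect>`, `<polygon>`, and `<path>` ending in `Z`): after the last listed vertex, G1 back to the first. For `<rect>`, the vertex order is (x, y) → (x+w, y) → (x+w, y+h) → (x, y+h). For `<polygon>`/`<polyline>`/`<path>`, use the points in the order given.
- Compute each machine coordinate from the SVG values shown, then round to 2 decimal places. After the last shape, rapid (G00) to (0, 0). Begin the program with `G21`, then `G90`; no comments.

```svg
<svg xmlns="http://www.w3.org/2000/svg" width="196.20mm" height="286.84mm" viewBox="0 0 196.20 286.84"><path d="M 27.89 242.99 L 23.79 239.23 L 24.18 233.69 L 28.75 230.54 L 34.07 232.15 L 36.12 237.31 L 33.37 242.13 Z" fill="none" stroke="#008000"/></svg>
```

G21
G90
G00 X27.89 Y43.85
M4 S536
G1 X23.79 Y47.61 F2098
G1 X24.18 Y53.15 F2098
G1 X28.75 Y56.30 F2098
G1 X34.07 Y54.69 F2098
G1 X36.12 Y49.53 F2098
G1 X33.37 Y44.71 F2098
G1 X27.89 Y43.85 F2098
M5
G00 X0.00 Y0.00

Since the viewBox matches the mm dimensions, user units are millimetres directly. The only transform is the Y-flip y_m = 286.84 − y_svg.

Shape 1 is a regular polygon drawn with `<path>`. Its stroke #008000 means score at S536, F2098. After flipping Y the toolpath is (27.89,43.85) → (23.79,47.61) → (24.18,53.15) → (28.75,56.30) → (34.07,54.69) → (36.12,49.53) → (33.37,44.71) → (27.89,43.85), returning to the start.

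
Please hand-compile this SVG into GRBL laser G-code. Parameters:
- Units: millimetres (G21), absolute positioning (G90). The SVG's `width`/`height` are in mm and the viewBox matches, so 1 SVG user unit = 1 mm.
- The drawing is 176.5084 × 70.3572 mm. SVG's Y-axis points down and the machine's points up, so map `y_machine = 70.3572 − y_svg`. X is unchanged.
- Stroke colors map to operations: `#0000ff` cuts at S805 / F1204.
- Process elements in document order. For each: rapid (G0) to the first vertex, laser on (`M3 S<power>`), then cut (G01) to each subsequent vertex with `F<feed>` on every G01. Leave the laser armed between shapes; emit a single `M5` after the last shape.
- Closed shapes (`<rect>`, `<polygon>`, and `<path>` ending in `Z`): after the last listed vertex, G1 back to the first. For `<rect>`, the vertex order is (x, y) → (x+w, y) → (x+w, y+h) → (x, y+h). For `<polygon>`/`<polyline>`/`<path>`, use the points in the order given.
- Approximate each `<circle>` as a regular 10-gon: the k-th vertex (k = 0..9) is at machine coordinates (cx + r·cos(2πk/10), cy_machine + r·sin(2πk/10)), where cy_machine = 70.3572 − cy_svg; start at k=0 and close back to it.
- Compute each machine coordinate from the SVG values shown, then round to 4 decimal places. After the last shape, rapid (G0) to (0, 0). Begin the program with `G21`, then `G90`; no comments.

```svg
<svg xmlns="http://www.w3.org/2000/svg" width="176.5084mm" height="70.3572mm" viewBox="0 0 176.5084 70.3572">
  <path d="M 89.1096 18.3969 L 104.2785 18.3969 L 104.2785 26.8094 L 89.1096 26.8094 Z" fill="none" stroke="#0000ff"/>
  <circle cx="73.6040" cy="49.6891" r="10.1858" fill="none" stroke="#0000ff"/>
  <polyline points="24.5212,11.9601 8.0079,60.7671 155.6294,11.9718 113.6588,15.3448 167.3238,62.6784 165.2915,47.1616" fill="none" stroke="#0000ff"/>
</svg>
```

G21
G90
G0 X89.1096 Y51.9603
M3 S805
G01 X104.2785 Y51.9603 F1204
G01 X104.2785 Y43.5478 F1204
G01 X89.1096 Y43.5478 F1204
G01 X89.1096 Y51.9603 F1204
G0 X83.7898 Y20.6681
M3 S805
G01 X81.8445 Y26.6552 F1204
G01 X76.7516 Y30.3554 F1204
G01 X70.4564 Y30.3554 F1204
G01 X65.3635 Y26.6552 F1204
G01 X63.4182 Y20.6681 F1204
G01 X65.3635 Y14.6810 F1204
G01 X70.4564 Y10.9808 F1204
G01 X76.7516 Y10.9808 F1204
G01 X81.8445 Y14.6810 F1204
G01 X83.7898 Y20.6681 F1204
G0 X24.5212 Y58.3971
M3 S805
G01 X8.0079 Y9.5901 F1204
G01 X155.6294 Y58.3854 F1204
G01 X113.6588 Y55.0124 F1204
G01 X167.3238 Y7.6788 F1204
G01 X165.2915 Y23.1956 F1204
M5
G0 X0.0000 Y0.0000

1 u = 1 mm; y_m = 70.3572 − y.

[1] `<path>` rectangle, #0000ff→cut S805 F1204: (89.1096,51.9603) → (104.2785,51.9603) → (104.2785,43.5478) → (89.1096,43.5478) → (89.1096,51.9603) (closed)

[2] `<circle>` circle, #0000ff→cut S805 F1204: (83.7898,20.6681) → (81.8445,26.6552) → (76.7516,30.3554) → (70.4564,30.3554) → (65.3635,26.6552) → (63.4182,20.6681) → (65.3635,14.6810) → (70.4564,10.9808) → (76.7516,10.9808) → (81.8445,14.6810) → (83.7898,20.6681) (closed)

[3] `<polyline>` open polyline, #0000ff→cut S805 F1204: (24.5212,58.3971) → (8.0079,9.5901) → (155.6294,58.3854) → (113.6588,55.0124) → (167.3238,7.6788) → (165.2915,23.1956)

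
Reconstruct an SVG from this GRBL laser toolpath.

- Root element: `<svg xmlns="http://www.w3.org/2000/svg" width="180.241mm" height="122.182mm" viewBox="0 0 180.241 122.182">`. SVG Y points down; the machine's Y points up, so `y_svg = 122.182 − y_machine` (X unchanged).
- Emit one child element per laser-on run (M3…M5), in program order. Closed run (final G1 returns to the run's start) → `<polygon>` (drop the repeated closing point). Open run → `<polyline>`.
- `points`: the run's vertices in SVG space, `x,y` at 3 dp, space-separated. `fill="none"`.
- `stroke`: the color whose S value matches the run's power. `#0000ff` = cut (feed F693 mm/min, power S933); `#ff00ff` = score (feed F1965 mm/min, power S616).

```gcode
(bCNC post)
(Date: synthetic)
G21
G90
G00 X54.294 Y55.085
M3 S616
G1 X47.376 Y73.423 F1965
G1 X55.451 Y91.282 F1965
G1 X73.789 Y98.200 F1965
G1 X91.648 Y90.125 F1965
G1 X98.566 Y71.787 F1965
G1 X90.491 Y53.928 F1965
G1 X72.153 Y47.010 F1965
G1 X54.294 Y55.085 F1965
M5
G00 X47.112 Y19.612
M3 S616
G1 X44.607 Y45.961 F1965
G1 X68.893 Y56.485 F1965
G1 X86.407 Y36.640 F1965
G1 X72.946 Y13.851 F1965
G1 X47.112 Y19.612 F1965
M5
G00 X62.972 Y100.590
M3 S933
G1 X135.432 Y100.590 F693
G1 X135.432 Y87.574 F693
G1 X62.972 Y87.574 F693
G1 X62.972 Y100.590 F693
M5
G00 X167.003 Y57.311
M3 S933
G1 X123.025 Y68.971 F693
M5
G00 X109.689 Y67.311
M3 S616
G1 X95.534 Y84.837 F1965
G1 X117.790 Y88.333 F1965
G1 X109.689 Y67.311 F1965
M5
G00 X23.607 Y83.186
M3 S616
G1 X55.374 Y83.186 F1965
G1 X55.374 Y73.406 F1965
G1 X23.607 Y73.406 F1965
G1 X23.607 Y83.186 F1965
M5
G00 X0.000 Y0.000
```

Machine Y-up, SVG Y-down with viewBox height 122.182, so y_svg = 122.182 − y_machine; X carries over.

Run 1: the run's S616 means `#ff00ff` (score). The run returns to its start, so emit a `<polygon>` with points (Y-flipped): 54.294,67.097 47.376,48.759 55.451,30.900 73.789,23.982 91.648,32.057 98.566,50.395 90.491,68.254 72.153,75.172.

Run 2: S616 ⇒ score layer `#ff00ff`. The run returns to its start, so emit a `<polygon>` with points (Y-flipped): 47.112,102.570 44.607,76.221 68.893,65.697 86.407,85.542 72.946,108.331.

Run 3: S933 ⇒ cut layer `#0000ff`. The run returns to its start, so emit a `<polygon>` with points (Y-flipped): 62.972,21.592 135.432,21.592 135.432,34.608 62.972,34.608.

Run 4: power S933 maps to stroke `#0000ff` (cut). The run is open, so emit a `<polyline>` with points (Y-flipped): 167.003,64.871 123.025,53.211.

Run 5: power S616 maps to stroke `#ff00ff` (score). The run returns to its start, so emit a `<polygon>` with points (Y-flipped): 109.689,54.871 95.534,37.345 117.790,33.849.

Run 6: power S616 maps to stroke `#ff00ff` (score). The run returns to its start, so emit a `<polygon>` with points (Y-flipped): 23.607,38.996 55.374,38.996 55.374,48.776 23.607,48.776.

<svg xmlns="http://www.w3.org/2000/svg" width="180.241mm" height="122.182mm" viewBox="0 0 180.241 122.182">
  <polygon points="54.294,67.097 47.376,48.759 55.451,30.900 73.789,23.982 91.648,32.057 98.566,50.395 90.491,68.254 72.153,75.172" fill="none" stroke="#ff00ff"/>
  <polygon points="47.112,102.570 44.607,76.221 68.893,65.697 86.407,85.542 72.946,108.331" fill="none" stroke="#ff00ff"/>
  <polygon points="62.972,21.592 135.432,21.592 135.432,34.608 62.972,34.608" fill="none" stroke="#0000ff"/>
  <polyline points="167.003,64.871 123.025,53.211" fill="none" stroke="#0000ff"/>
  <polygon points="109.689,54.871 95.534,37.345 117.790,33.849" fill="none" stroke="#ff00ff"/>
  <polygon points="23.607,38.996 55.374,38.996 55.374,48.776 23.607,48.776" fill="none" stroke="#ff00ff"/>
</svg>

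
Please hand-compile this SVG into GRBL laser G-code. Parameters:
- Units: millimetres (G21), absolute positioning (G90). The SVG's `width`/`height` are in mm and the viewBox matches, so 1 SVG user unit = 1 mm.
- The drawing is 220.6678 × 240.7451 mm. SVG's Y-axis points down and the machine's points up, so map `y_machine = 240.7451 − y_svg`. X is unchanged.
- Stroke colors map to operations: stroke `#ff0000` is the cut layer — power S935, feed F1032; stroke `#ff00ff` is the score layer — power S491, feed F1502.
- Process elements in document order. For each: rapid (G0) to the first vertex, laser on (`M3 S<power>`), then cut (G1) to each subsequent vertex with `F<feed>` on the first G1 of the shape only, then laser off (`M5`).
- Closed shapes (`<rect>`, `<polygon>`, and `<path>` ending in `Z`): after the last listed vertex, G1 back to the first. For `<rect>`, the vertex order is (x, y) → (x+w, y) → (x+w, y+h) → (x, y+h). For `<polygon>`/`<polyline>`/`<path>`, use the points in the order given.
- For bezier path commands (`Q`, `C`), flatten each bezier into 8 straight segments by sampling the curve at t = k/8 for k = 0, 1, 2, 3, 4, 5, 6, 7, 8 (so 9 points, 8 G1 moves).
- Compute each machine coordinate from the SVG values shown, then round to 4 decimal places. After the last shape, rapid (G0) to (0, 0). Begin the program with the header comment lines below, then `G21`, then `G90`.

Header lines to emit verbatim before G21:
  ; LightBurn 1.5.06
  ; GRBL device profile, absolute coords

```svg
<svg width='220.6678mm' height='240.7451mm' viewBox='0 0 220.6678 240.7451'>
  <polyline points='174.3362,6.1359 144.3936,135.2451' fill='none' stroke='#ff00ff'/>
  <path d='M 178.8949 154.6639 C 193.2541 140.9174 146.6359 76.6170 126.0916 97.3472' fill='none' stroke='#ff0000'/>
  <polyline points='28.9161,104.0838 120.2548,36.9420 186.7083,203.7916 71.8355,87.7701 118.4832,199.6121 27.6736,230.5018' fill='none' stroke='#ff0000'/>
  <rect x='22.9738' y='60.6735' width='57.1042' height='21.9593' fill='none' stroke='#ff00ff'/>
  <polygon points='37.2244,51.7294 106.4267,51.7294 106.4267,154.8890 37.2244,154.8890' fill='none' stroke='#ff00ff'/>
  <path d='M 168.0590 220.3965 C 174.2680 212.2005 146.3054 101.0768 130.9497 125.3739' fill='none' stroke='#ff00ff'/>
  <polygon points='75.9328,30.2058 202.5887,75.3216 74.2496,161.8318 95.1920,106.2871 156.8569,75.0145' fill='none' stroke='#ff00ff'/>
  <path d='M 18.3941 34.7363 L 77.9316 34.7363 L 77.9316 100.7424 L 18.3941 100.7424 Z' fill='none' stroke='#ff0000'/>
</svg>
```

; LightBurn 1.5.06
; GRBL device profile, absolute coords
G21
G90
G0 X174.3362 Y234.6092
M3 S491
G1 X144.3936 Y105.5000 F1502
M5
G0 X178.8949 Y86.0812
M3 S935
G1 X181.5913 Y93.3410 F1032
G1 X179.5912 Y103.7514
G1 X173.9148 Y115.7235
G1 X165.5821 Y127.6683
G1 X155.6133 Y137.9971
G1 X145.0285 Y145.1208
G1 X134.8479 Y147.4507
G1 X126.0916 Y143.3979
M5
G0 X28.9161 Y136.6613
M3 S935
G1 X120.2548 Y203.8031 F1032
G1 X186.7083 Y36.9535
G1 X71.8355 Y152.9750
G1 X118.4832 Y41.1330
G1 X27.6736 Y10.2433
M5
G0 X22.9738 Y180.0716
M3 S491
G1 X80.0780 Y180.0716 F1502
G1 X80.0780 Y158.1123
G1 X22.9738 Y158.1123
G1 X22.9738 Y180.0716
M5
G0 X37.2244 Y189.0157
M3 S491
G1 X106.4267 Y189.0157 F1502
G1 X106.4267 Y85.8561
G1 X37.2244 Y85.8561
G1 X37.2244 Y189.0157
M5
G0 X168.0590 Y20.3486
M3 S491
G1 X168.8769 Y27.7813 F1502
G1 X167.0395 Y42.0703
G1 X163.0948 Y60.4226
G1 X157.5911 Y80.0448
G1 X151.0766 Y98.1439
G1 X144.0994 Y111.9268
G1 X137.2077 Y118.6003
G1 X130.9497 Y115.3712
M5
G0 X75.9328 Y210.5393
M3 S491
G1 X202.5887 Y165.4235 F1502
G1 X74.2496 Y78.9133
G1 X95.1920 Y134.4580
G1 X156.8569 Y165.7306
G1 X75.9328 Y210.5393
M5
G0 X18.3941 Y206.0088
M3 S935
G1 X77.9316 Y206.0088 F1032
G1 X77.9316 Y140.0027
G1 X18.3941 Y140.0027
G1 X18.3941 Y206.0088
M5
G0 X0.0000 Y0.0000

1 u = 1 mm; y_m = 240.7451 − y.

[1] `<polyline>` line segment, #ff00ff→score S491 F1502: (174.3362,234.6092) → (144.3936,105.5000)

[2] `<path>` cubic bezier, #ff0000→cut S935 F1032: (178.8949,86.0812) → (181.5913,93.3410) → (179.5912,103.7514) → (173.9148,115.7235) → (165.5821,127.6683) → (155.6133,137.9971) → (145.0285,145.1208) → (134.8479,147.4507) → (126.0916,143.3979)

[3] `<polyline>` open polyline, #ff0000→cut S935 F1032: (28.9161,136.6613) → (120.2548,203.8031) → (186.7083,36.9535) → (71.8355,152.9750) → (118.4832,41.1330) → (27.6736,10.2433)

[4] `<rect>` rectangle, #ff00ff→score S491 F1502: (22.9738,180.0716) → (80.0780,180.0716) → (80.0780,158.1123) → (22.9738,158.1123) → (22.9738,180.0716) (closed)

[5] `<polygon>` rectangle, #ff00ff→score S491 F1502: (37.2244,189.0157) → (106.4267,189.0157) → (106.4267,85.8561) → (37.2244,85.8561) → (37.2244,189.0157) (closed)

[6] `<path>` cubic bezier, #ff00ff→score S491 F1502: (168.0590,20.3486) → (168.8769,27.7813) → (167.0395,42.0703) → (163.0948,60.4226) → (157.5911,80.0448) → (151.0766,98.1439) → (144.0994,111.9268) → (137.2077,118.6003) → (130.9497,115.3712)

[7] `<polygon>` closed polygon, #ff00ff→score S491 F1502: (75.9328,210.5393) → (202.5887,165.4235) → (74.2496,78.9133) → (95.1920,134.4580) → (156.8569,165.7306) → (75.9328,210.5393) (closed)

[8] `<path>` rectangle, #ff0000→cut S935 F1032: (18.3941,206.0088) → (77.9316,206.0088) → (77.9316,140.0027) → (18.3941,140.0027) → (18.3941,206.0088) (closed)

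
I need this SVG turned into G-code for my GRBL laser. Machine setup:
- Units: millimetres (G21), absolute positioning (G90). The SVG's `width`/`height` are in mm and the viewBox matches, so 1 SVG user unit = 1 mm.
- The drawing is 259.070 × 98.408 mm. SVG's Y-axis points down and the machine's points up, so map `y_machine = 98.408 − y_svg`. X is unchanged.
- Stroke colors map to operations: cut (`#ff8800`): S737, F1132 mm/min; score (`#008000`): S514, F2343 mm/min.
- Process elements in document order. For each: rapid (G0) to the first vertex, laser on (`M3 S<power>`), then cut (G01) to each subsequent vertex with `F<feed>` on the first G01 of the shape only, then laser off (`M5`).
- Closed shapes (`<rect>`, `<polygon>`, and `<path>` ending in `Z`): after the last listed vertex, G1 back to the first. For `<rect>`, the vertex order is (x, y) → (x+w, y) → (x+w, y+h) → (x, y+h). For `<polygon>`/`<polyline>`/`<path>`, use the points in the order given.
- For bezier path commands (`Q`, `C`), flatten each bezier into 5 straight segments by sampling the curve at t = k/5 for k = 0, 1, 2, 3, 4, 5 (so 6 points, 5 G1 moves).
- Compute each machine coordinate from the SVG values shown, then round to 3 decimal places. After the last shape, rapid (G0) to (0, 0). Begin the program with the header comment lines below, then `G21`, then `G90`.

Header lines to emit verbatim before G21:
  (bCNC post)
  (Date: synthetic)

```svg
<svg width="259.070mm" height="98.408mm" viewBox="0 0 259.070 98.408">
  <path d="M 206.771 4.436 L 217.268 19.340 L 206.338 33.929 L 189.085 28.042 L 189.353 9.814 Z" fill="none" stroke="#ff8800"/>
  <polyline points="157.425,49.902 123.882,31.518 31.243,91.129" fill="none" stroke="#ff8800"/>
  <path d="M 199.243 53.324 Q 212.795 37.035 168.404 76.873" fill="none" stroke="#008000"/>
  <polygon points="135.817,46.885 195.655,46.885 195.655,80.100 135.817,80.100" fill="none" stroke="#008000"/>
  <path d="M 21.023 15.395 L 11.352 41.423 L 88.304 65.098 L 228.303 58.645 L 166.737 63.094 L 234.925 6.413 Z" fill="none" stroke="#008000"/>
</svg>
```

1 u = 1 mm; y_m = 98.408 − y.

[1] `<path>` regular polygon, #ff8800→cut S737 F1132: (206.771,93.972) → (217.268,79.068) → (206.338,64.479) → (189.085,70.366) → (189.353,88.594) → (206.771,93.972) (closed)

[2] `<polyline>` open polyline, #ff8800→cut S737 F1132: (157.425,48.506) → (123.882,66.890) → (31.243,7.279)

[3] `<path>` quadratic bezier, #008000→score S514 F2343: (199.243,45.084) → (202.346,49.355) → (200.814,49.135) → (194.646,44.425) → (183.843,35.225) → (168.404,21.535)

[4] `<polygon>` rectangle, #008000→score S514 F2343: (135.817,51.523) → (195.655,51.523) → (195.655,18.308) → (135.817,18.308) → (135.817,51.523) (closed)

[5] `<path>` closed polygon, #008000→score S514 F2343: (21.023,83.013) → (11.352,56.985) → (88.304,33.310) → (228.303,39.763) → (166.737,35.314) → (234.925,91.995) → (21.023,83.013) (closed)

(bCNC post)
(Date: synthetic)
G21
G90
G0 X206.771 Y93.972
M3 S737
G01 X217.268 Y79.068 F1132
G01 X206.338 Y64.479
G01 X189.085 Y70.366
G01 X189.353 Y88.594
G01 X206.771 Y93.972
M5
G0 X157.425 Y48.506
M3 S737
G01 X123.882 Y66.890 F1132
G01 X31.243 Y7.279
M5
G0 X199.243 Y45.084
M3 S514
G01 X202.346 Y49.355 F2343
G01 X200.814 Y49.135
G01 X194.646 Y44.425
G01 X183.843 Y35.225
G01 X168.404 Y21.535
M5
G0 X135.817 Y51.523
M3 S514
G01 X195.655 Y51.523 F2343
G01 X195.655 Y18.308
G01 X135.817 Y18.308
G01 X135.817 Y51.523
M5
G0 X21.023 Y83.013
M3 S514
G01 X11.352 Y56.985 F2343
G01 X88.304 Y33.310
G01 X228.303 Y39.763
G01 X166.737 Y35.314
G01 X234.925 Y91.995
G01 X21.023 Y83.013
M5
G0 X0.000 Y0.000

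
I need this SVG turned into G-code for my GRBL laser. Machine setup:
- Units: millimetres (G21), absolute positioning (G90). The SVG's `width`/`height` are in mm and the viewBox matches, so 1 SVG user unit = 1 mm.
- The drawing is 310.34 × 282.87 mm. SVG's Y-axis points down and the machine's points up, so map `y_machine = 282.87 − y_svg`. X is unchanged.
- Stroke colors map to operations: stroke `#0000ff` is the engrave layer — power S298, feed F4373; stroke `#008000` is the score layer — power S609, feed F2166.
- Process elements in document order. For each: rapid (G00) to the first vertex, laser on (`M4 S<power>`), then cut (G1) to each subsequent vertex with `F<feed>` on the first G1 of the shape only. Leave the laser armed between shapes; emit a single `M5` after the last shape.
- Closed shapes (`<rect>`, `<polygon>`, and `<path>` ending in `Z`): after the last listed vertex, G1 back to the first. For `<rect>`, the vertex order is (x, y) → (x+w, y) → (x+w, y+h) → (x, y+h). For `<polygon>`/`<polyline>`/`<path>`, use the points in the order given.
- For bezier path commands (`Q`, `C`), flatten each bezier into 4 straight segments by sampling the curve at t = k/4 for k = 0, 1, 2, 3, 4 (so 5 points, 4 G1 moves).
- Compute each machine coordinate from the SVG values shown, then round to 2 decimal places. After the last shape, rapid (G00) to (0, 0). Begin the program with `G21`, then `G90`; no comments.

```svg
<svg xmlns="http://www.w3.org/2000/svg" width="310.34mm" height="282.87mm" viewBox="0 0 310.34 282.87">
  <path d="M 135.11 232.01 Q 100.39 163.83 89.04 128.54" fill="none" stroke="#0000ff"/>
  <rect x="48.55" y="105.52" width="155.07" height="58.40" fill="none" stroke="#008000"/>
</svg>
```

G21
G90
G00 X135.11 Y50.86
M4 S298
G1 X119.21 Y82.89 F4373
G1 X106.23 Y110.82
G1 X96.18 Y134.63
G1 X89.04 Y154.33
G00 X48.55 Y177.35
M4 S609
G1 X203.62 Y177.35 F2166
G1 X203.62 Y118.95
G1 X48.55 Y118.95
G1 X48.55 Y177.35
M5
G00 X0.00 Y0.00

1 u = 1 mm; y_m = 282.87 − y.

[1] `<path>` quadratic bezier, #0000ff→engrave S298 F4373: (135.11,50.86) → (119.21,82.89) → (106.23,110.82) → (96.18,134.63) → (89.04,154.33)

[2] `<rect>` rectangle, #008000→score S609 F2166: (48.55,177.35) → (203.62,177.35) → (203.62,118.95) → (48.55,118.95) → (48.55,177.35) (closed)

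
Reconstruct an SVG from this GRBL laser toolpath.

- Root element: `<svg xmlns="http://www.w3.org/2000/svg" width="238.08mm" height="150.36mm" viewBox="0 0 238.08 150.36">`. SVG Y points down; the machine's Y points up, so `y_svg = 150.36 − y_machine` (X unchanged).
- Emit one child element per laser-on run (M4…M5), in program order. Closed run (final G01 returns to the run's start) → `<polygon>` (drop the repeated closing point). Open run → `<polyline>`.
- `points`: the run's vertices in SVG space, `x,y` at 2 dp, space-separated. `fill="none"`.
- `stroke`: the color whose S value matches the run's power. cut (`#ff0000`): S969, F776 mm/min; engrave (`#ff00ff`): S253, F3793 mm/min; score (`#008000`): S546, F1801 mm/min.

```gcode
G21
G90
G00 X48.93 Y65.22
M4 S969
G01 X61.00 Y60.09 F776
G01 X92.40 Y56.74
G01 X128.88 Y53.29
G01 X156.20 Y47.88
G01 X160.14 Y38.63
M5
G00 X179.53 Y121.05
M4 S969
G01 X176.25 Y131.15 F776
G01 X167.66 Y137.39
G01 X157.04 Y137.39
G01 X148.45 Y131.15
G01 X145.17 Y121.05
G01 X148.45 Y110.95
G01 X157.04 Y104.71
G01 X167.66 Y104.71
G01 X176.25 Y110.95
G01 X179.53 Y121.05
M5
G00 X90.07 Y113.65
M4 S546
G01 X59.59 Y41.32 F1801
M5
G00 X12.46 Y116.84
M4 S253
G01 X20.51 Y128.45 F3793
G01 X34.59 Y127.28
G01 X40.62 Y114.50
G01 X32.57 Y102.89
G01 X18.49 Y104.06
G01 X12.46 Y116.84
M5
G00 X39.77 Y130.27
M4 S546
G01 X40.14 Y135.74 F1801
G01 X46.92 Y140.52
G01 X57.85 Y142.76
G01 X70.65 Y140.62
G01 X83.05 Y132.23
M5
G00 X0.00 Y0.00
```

<svg xmlns="http://www.w3.org/2000/svg" width="238.08mm" height="150.36mm" viewBox="0 0 238.08 150.36">
  <polyline points="48.93,85.14 61.00,90.27 92.40,93.62 128.88,97.07 156.20,102.48 160.14,111.73" fill="none" stroke="#ff0000"/>
  <polygon points="179.53,29.31 176.25,19.21 167.66,12.97 157.04,12.97 148.45,19.21 145.17,29.31 148.45,39.41 157.04,45.65 167.66,45.65 176.25,39.41" fill="none" stroke="#ff0000"/>
  <polyline points="90.07,36.71 59.59,109.04" fill="none" stroke="#008000"/>
  <polygon points="12.46,33.52 20.51,21.91 34.59,23.08 40.62,35.86 32.57,47.47 18.49,46.30" fill="none" stroke="#ff00ff"/>
  <polyline points="39.77,20.09 40.14,14.62 46.92,9.84 57.85,7.60 70.65,9.74 83.05,18.13" fill="none" stroke="#008000"/>
</svg>

Machine Y-up, SVG Y-down with viewBox height 150.36, so y_svg = 150.36 − y_machine; X carries over.

Run 1: S969 ⇒ cut layer `#ff0000`. The run is open, so emit a `<polyline>` with points (Y-flipped): 48.93,85.14 61.00,90.27 92.40,93.62 128.88,97.07 156.20,102.48 160.14,111.73.

Run 2: power S969 maps to stroke `#ff0000` (cut). The run returns to its start, so emit a `<polygon>` with points (Y-flipped): 179.53,29.31 176.25,19.21 167.66,12.97 157.04,12.97 148.45,19.21 145.17,29.31 148.45,39.41 157.04,45.65 167.66,45.65 176.25,39.41.

Run 3: the run's S546 means `#008000` (score). The run is open, so emit a `<polyline>` with points (Y-flipped): 90.07,36.71 59.59,109.04.

Run 4: the run's S253 means `#ff00ff` (engrave). The run returns to its start, so emit a `<polygon>` with points (Y-flipped): 12.46,33.52 20.51,21.91 34.59,23.08 40.62,35.86 32.57,47.47 18.49,46.30.

Run 5: the run's S546 means `#008000` (score). The run is open, so emit a `<polyline>` with points (Y-flipped): 39.77,20.09 40.14,14.62 46.92,9.84 57.85,7.60 70.65,9.74 83.05,18.13.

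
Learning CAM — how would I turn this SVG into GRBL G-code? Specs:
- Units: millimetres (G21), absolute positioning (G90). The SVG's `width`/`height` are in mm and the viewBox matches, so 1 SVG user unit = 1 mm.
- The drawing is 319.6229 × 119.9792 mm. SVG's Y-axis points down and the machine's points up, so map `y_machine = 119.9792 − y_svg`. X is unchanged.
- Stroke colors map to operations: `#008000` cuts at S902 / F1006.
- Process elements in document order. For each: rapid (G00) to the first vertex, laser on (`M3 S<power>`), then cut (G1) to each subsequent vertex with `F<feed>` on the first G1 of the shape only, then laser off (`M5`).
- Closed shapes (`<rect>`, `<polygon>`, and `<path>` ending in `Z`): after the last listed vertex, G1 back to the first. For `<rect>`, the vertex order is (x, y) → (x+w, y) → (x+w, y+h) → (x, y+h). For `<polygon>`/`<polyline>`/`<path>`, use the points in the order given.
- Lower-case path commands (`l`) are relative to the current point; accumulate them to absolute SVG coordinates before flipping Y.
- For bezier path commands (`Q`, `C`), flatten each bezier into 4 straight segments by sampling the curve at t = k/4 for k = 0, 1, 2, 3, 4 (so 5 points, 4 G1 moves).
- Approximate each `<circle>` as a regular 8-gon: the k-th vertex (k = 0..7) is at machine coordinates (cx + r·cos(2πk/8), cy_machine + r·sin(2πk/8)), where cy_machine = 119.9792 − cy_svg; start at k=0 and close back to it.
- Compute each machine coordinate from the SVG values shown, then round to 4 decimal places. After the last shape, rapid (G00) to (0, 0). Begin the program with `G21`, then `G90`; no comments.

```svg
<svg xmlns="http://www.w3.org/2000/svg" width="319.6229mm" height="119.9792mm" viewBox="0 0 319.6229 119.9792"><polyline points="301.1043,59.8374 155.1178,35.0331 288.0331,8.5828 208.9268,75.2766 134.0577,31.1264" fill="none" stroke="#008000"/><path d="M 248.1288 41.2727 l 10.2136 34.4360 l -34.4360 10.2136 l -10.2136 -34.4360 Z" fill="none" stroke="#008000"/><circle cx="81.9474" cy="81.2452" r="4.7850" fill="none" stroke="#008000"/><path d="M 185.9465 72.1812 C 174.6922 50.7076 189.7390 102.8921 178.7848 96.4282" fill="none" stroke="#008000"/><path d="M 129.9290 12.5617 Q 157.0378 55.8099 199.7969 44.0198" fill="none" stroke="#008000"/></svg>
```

viewBox `0 0 319.6229 119.9792` with mm width/height → 1 unit = 1 mm. Flip: y_m = 119.9792 − y_svg.

**Shape 1** — `<polyline>` open polyline, stroke `#008000` → cut (S902, F1006). Machine vertices: (301.1043,60.1418) → (155.1178,84.9461) → (288.0331,111.3964) → (208.9268,44.7026) → (134.0577,88.8528). Open path.

**Shape 2** — `<path>` regular polygon, stroke `#008000` → cut (S902, F1006). Machine vertices: (248.1288,78.7065) → (258.3424,44.2705) → (223.9064,34.0569) → (213.6928,68.4929) → (248.1288,78.7065). Closed: final G1 returns to the first vertex.

**Shape 3** — `<circle>` circle, stroke `#008000` → cut (S902, F1006). Machine vertices: (86.7324,38.7340) → (85.3309,42.1175) → (81.9474,43.5190) → (78.5639,42.1175) → (77.1624,38.7340) → (78.5639,35.3505) → (81.9474,33.9490) → (85.3309,35.3505) → (86.7324,38.7340). Closed: final G1 returns to the first vertex.

**Shape 4** — `<path>` cubic bezier, stroke `#008000` → cut (S902, F1006). Control points (SVG): P0=(185.9465,72.1812), P1=(174.6922,50.7076), P2=(189.7390,102.8921), P3=(178.7848,96.4282); sampled at t=k/4. Machine vertices: (185.9465,47.7980) → (181.6200,52.1596) → (182.2531,41.3031) → (182.9425,27.6324) → (178.7848,23.5510). Open path.

**Shape 5** — `<path>` quadratic bezier, stroke `#008000` → cut (S902, F1006). Control points (SVG): P0=(129.9290,12.5617), P1=(157.0378,55.8099), P2=(199.7969,44.0198); sampled at t=k/4. Machine vertices: (129.9290,107.4175) → (144.4615,89.2333) → (160.9504,77.9289) → (179.3955,73.5042) → (199.7969,75.9594). Open path.

G21
G90
G00 X301.1043 Y60.1418
M3 S902
G1 X155.1178 Y84.9461 F1006
G1 X288.0331 Y111.3964
G1 X208.9268 Y44.7026
G1 X134.0577 Y88.8528
M5
G00 X248.1288 Y78.7065
M3 S902
G1 X258.3424 Y44.2705 F1006
G1 X223.9064 Y34.0569
G1 X213.6928 Y68.4929
G1 X248.1288 Y78.7065
M5
G00 X86.7324 Y38.7340
M3 S902
G1 X85.3309 Y42.1175 F1006
G1 X81.9474 Y43.5190
G1 X78.5639 Y42.1175
G1 X77.1624 Y38.7340
G1 X78.5639 Y35.3505
G1 X81.9474 Y33.9490
G1 X85.3309 Y35.3505
G1 X86.7324 Y38.7340
M5
G00 X185.9465 Y47.7980
M3 S902
G1 X181.6200 Y52.1596 F1006
G1 X182.2531 Y41.3031
G1 X182.9425 Y27.6324
G1 X178.7848 Y23.5510
M5
G00 X129.9290 Y107.4175
M3 S902
G1 X144.4615 Y89.2333 F1006
G1 X160.9504 Y77.9289
G1 X179.3955 Y73.5042
G1 X199.7969 Y75.9594
M5
G00 X0.0000 Y0.0000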